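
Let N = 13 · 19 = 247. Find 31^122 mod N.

220

Mod 13: 31 ≡ 5; by Fermat, exponent reduces to 122 mod 12 = 2; 5^2 ≡ 12 (mod 13).
Mod 19: 31 ≡ 12; by Fermat, exponent reduces to 122 mod 18 = 14; 12^14 ≡ 11 (mod 19).
Combine by CRT: x ≡ 12 (mod 13), x ≡ 11 (mod 19) ⇒ x ≡ 220 (mod 247).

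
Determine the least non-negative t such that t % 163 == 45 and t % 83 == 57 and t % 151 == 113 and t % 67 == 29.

45050963

The moduli are pairwise coprime; N = 163·83·151·67 = 136872893.
N/163 = 839711; 839711 ≡ 98 (mod 163); 98·5 ≡ 1, so inverse 5.
N/83 = 1649071; 1649071 ≡ 27 (mod 83); 27·40 ≡ 1, so inverse 40.
N/151 = 906443; 906443 ≡ 141 (mod 151); 141·15 ≡ 1, so inverse 15.
N/67 = 2042879; 2042879 ≡ 49 (mod 67); 49·26 ≡ 1, so inverse 26.
t ≡ 45·839711·5 + 57·1649071·40 + 113·906443·15 + 29·2042879·26 = 7025568506.
7025568506 mod 136872893 = 45050963.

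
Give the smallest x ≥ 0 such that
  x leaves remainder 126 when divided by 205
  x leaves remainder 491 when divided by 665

3816

gcd(205, 665) = 5 and 5 | (491 − 126), so the pair is consistent; merging gives x ≡ 3816 (mod 27265), where 27265 = lcm(205, 665).
The solution is unique modulo lcm(205, 665) = 27265.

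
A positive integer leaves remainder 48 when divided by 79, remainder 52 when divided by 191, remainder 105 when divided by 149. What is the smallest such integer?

715156

Combine the congruences pairwise.
From N ≡ 48 (mod 79) write N = 48 + 79t. Substituting into N ≡ 52 (mod 191) gives 79t ≡ 4 (mod 191), and since 79⁻¹ ≡ 162 (mod 191), t ≡ 75. Hence N ≡ 48 + 79·75 = 5973 (mod 15089).
From N ≡ 5973 (mod 15089) write N = 5973 + 15089t. Substituting into N ≡ 105 (mod 149) gives 15089t ≡ 92 (mod 149), and since 40⁻¹ ≡ 41 (mod 149), t ≡ 47. Hence N ≡ 5973 + 15089·47 = 715156 (mod 2248261).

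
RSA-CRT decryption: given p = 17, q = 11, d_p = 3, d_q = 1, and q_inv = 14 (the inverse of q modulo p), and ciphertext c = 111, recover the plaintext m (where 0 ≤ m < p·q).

100

m₁ = c^(d_p) mod p: c ≡ 9 (mod 17), and 9^3 mod 17 = 15.
m₂ = c^(d_q) mod q: c ≡ 1 (mod 11), and 1^1 mod 11 = 1.
h = q_inv·(m₁ − m₂) mod p = 14·(15 − 1) mod 17 = 9.
m = m₂ + h·q = 1 + 9·11 = 100.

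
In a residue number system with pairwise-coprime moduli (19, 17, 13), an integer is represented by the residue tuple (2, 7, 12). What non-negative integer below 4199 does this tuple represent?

The moduli are pairwise coprime; N = 19·17·13 = 4199.
N/19 = 221; 221 ≡ 12 (mod 19); 12·8 ≡ 1, so inverse 8.
N/17 = 247; 247 ≡ 9 (mod 17); 9·2 ≡ 1, so inverse 2.
N/13 = 323; 323 ≡ 11 (mod 13); 11·6 ≡ 1, so inverse 6.
x ≡ 2·221·8 + 7·247·2 + 12·323·6 = 30250.
30250 mod 4199 = 857.

857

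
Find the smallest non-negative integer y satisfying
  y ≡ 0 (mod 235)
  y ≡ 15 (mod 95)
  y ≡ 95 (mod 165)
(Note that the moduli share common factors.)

gcd(235, 95) = 5 and 5 | (15 − 0), so the pair is consistent; merging gives y ≡ 3055 (mod 4465), where 4465 = lcm(235, 95).
gcd(4465, 165) = 5 and 5 | (95 − 3055), so the pair is consistent; merging gives y ≡ 7520 (mod 147345), where 147345 = lcm(4465, 165).
The solution is unique modulo lcm(235, 95, 165) = 147345.

7520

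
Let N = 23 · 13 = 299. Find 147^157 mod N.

Mod 23: 147 ≡ 9; by Fermat, exponent reduces to 157 mod 22 = 3; 9^3 ≡ 16 (mod 23).
Mod 13: 147 ≡ 4; by Fermat, exponent reduces to 157 mod 12 = 1; 4^1 ≡ 4 (mod 13).
Combine by CRT: x ≡ 16 (mod 23), x ≡ 4 (mod 13) ⇒ x ≡ 108 (mod 299).

108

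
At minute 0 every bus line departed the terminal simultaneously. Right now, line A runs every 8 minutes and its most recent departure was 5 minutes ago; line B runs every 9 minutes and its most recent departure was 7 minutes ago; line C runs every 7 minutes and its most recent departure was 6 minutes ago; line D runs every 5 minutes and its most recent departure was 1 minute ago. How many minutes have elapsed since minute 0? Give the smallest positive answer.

From t ≡ 5 (mod 8) write t = 5 + 8s. Substituting into t ≡ 7 (mod 9) gives 8s ≡ 2 (mod 9), and since 8⁻¹ ≡ 8 (mod 9), s ≡ 7. Hence t ≡ 5 + 8·7 = 61 (mod 72).
From t ≡ 61 (mod 72) write t = 61 + 72s. Substituting into t ≡ 6 (mod 7) gives 72s ≡ 1 (mod 7), and since 2⁻¹ ≡ 4 (mod 7), s ≡ 4. Hence t ≡ 61 + 72·4 = 349 (mod 504).
From t ≡ 349 (mod 504) write t = 349 + 504s. Substituting into t ≡ 1 (mod 5) gives 504s ≡ 2 (mod 5), and since 4⁻¹ ≡ 4 (mod 5), s ≡ 3. Hence t ≡ 349 + 504·3 = 1861 (mod 2520).

1861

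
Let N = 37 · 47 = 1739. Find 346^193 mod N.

1055

Mod 37: 346 ≡ 13; by Fermat, exponent reduces to 193 mod 36 = 13; 13^13 ≡ 19 (mod 37).
Mod 47: 346 ≡ 17; by Fermat, exponent reduces to 193 mod 46 = 9; 17^9 ≡ 21 (mod 47).
Combine by CRT: x ≡ 19 (mod 37), x ≡ 21 (mod 47) ⇒ x ≡ 1055 (mod 1739).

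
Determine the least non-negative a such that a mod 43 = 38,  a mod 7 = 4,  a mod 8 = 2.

1586

From a ≡ 38 (mod 43) write a = 38 + 43t. Substituting into a ≡ 4 (mod 7) gives 43t ≡ 1 (mod 7), and since 1⁻¹ ≡ 1 (mod 7), t ≡ 1. Hence a ≡ 38 + 43·1 = 81 (mod 301).
From a ≡ 81 (mod 301) write a = 81 + 301t. Substituting into a ≡ 2 (mod 8) gives 301t ≡ 1 (mod 8), and since 5⁻¹ ≡ 5 (mod 8), t ≡ 5. Hence a ≡ 81 + 301·5 = 1586 (mod 2408).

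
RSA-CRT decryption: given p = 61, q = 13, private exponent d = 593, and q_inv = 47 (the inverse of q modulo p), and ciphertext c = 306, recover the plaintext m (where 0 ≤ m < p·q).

245

d_p = d mod (p−1) = 593 mod 60 = 53; d_q = d mod (q−1) = 5.
m₁ = c^(d_p) mod p: c ≡ 1 (mod 61), and 1^53 mod 61 = 1.
m₂ = c^(d_q) mod q: c ≡ 7 (mod 13), and 7^5 mod 13 = 11.
h = q_inv·(m₁ − m₂) mod p = 47·(1 − 11) mod 61 = 18.
m = m₂ + h·q = 11 + 18·13 = 245.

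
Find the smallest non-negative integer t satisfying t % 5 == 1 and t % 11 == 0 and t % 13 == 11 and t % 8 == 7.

The moduli are pairwise coprime; N = 5·11·13·8 = 5720.
N/5 = 1144; 1144 ≡ 4 (mod 5); 4·4 ≡ 1, so inverse 4.
N/11 = 520; 520 ≡ 3 (mod 11); 3·4 ≡ 1, so inverse 4.
N/13 = 440; 440 ≡ 11 (mod 13); 11·6 ≡ 1, so inverse 6.
N/8 = 715; 715 ≡ 3 (mod 8); 3·3 ≡ 1, so inverse 3.
t ≡ 1·1144·4 + 0·520·4 + 11·440·6 + 7·715·3 = 48631.
48631 mod 5720 = 2871.

2871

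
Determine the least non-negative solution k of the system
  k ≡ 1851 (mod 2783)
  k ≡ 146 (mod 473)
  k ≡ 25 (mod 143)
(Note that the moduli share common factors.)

Combine the congruences pairwise.
gcd(2783, 473) = 11 and 11 | (146 − 1851), so the pair is consistent; merging gives k ≡ 88124 (mod 119669), where 119669 = lcm(2783, 473).
gcd(119669, 143) = 11 and 11 | (25 − 88124), so the pair is consistent; merging gives k ≡ 925807 (mod 1555697), where 1555697 = lcm(119669, 143).
The solution is unique modulo lcm(2783, 473, 143) = 1555697.

925807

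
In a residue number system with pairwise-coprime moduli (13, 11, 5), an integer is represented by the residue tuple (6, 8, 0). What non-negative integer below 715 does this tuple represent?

305

The moduli are pairwise coprime; N = 13·11·5 = 715.
N/13 = 55; 55 ≡ 3 (mod 13); 3·9 ≡ 1, so inverse 9.
N/11 = 65; 65 ≡ 10 (mod 11); 10·10 ≡ 1, so inverse 10.
N/5 = 143; 143 ≡ 3 (mod 5); 3·2 ≡ 1, so inverse 2.
x ≡ 6·55·9 + 8·65·10 + 0·143·2 = 8170.
8170 mod 715 = 305.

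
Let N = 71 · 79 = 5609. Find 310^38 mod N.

2304

Mod 71: 310 ≡ 26; 26^38 ≡ 32 (mod 71).
Mod 79: 310 ≡ 73; 73^38 ≡ 13 (mod 79).
Combine by CRT: x ≡ 32 (mod 71), x ≡ 13 (mod 79) ⇒ x ≡ 2304 (mod 5609).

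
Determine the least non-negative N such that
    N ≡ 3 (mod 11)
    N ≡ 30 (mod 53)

From N ≡ 3 (mod 11) write N = 3 + 11t. Substituting into N ≡ 30 (mod 53) gives 11t ≡ 27 (mod 53), and since 11⁻¹ ≡ 29 (mod 53), t ≡ 41. Hence N ≡ 3 + 11·41 = 454 (mod 583).

454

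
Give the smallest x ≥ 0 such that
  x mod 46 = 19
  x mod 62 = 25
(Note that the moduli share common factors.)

893

gcd(46, 62) = 2 and 2 | (25 − 19), so the pair is consistent; merging gives x ≡ 893 (mod 1426), where 1426 = lcm(46, 62).
The solution is unique modulo lcm(46, 62) = 1426.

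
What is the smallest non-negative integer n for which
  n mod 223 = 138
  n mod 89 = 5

From n ≡ 138 (mod 223) write n = 138 + 223t. Substituting into n ≡ 5 (mod 89) gives 223t ≡ 45 (mod 89), and since 45⁻¹ ≡ 2 (mod 89), t ≡ 1. Hence n ≡ 138 + 223·1 = 361 (mod 19847).

361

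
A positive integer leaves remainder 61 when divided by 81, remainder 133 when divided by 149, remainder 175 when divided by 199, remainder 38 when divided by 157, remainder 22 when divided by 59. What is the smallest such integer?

9195313570

From a ≡ 61 (mod 81) write a = 61 + 81t. Substituting into a ≡ 133 (mod 149) gives 81t ≡ 72 (mod 149), and since 81⁻¹ ≡ 46 (mod 149), t ≡ 34. Hence a ≡ 61 + 81·34 = 2815 (mod 12069).
From a ≡ 2815 (mod 12069) write a = 2815 + 12069t. Substituting into a ≡ 175 (mod 199) gives 12069t ≡ 146 (mod 199), and since 129⁻¹ ≡ 54 (mod 199), t ≡ 123. Hence a ≡ 2815 + 12069·123 = 1487302 (mod 2401731).
From a ≡ 1487302 (mod 2401731) write a = 1487302 + 2401731t. Substituting into a ≡ 38 (mod 157) gives 2401731t ≡ 154 (mod 157), and since 102⁻¹ ≡ 137 (mod 157), t ≡ 60. Hence a ≡ 1487302 + 2401731·60 = 145591162 (mod 377071767).
From a ≡ 145591162 (mod 377071767) write a = 145591162 + 377071767t. Substituting into a ≡ 22 (mod 59) gives 377071767t ≡ 33 (mod 59), and since 53⁻¹ ≡ 49 (mod 59), t ≡ 24. Hence a ≡ 145591162 + 377071767·24 = 9195313570 (mod 22247234253).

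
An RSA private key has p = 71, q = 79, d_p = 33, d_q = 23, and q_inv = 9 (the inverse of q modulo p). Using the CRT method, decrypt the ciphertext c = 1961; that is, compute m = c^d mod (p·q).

m₁ = c^(d_p) mod p: c ≡ 44 (mod 71), and 44^33 mod 71 = 56.
m₂ = c^(d_q) mod q: c ≡ 65 (mod 79), and 65^23 mod 79 = 64.
h = q_inv·(m₁ − m₂) mod p = 9·(56 − 64) mod 71 = 70.
m = m₂ + h·q = 64 + 70·79 = 5594.

5594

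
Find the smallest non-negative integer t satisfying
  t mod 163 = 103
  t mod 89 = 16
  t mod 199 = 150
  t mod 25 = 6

The moduli are pairwise coprime; N = 163·89·199·25 = 72172325.
N/163 = 442775; 442775 ≡ 67 (mod 163); 67·73 ≡ 1, so inverse 73.
N/89 = 810925; 810925 ≡ 46 (mod 89); 46·60 ≡ 1, so inverse 60.
N/199 = 362675; 362675 ≡ 97 (mod 199); 97·119 ≡ 1, so inverse 119.
N/25 = 2886893; 2886893 ≡ 18 (mod 25); 18·7 ≡ 1, so inverse 7.
t ≡ 103·442775·73 + 16·810925·60 + 150·362675·119 + 6·2886893·7 = 10702711481.
10702711481 mod 72172325 = 21207381.

21207381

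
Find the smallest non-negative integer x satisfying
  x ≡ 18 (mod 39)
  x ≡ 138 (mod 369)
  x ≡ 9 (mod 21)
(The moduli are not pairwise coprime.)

20064

Combine the congruences pairwise.
gcd(39, 369) = 3 and 3 | (138 − 18), so the pair is consistent; merging gives x ≡ 876 (mod 4797), where 4797 = lcm(39, 369).
gcd(4797, 21) = 3 and 3 | (9 − 876), so the pair is consistent; merging gives x ≡ 20064 (mod 33579), where 33579 = lcm(4797, 21).
The solution is unique modulo lcm(39, 369, 21) = 33579.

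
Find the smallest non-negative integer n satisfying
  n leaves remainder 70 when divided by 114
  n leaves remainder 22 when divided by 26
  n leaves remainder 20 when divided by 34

gcd(114, 26) = 2 and 2 | (22 − 70), so the pair is consistent; merging gives n ≡ 412 (mod 1482), where 1482 = lcm(114, 26).
gcd(1482, 34) = 2 and 2 | (20 − 412), so the pair is consistent; merging gives n ≡ 16714 (mod 25194), where 25194 = lcm(1482, 34).
The solution is unique modulo lcm(114, 26, 34) = 25194.

16714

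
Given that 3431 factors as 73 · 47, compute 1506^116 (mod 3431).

Mod 73: 1506 ≡ 46; by Fermat, exponent reduces to 116 mod 72 = 44; 46^44 ≡ 1 (mod 73).
Mod 47: 1506 ≡ 2; by Fermat, exponent reduces to 116 mod 46 = 24; 2^24 ≡ 2 (mod 47).
Combine by CRT: x ≡ 1 (mod 73), x ≡ 2 (mod 47) ⇒ x ≡ 2775 (mod 3431).

2775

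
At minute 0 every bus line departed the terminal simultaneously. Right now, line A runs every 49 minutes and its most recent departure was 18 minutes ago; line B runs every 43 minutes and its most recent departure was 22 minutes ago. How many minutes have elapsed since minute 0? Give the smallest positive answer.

753

Combine the congruences pairwise.
From t ≡ 18 (mod 49) write t = 18 + 49s. Substituting into t ≡ 22 (mod 43) gives 49s ≡ 4 (mod 43), and since 6⁻¹ ≡ 36 (mod 43), s ≡ 15. Hence t ≡ 18 + 49·15 = 753 (mod 2107).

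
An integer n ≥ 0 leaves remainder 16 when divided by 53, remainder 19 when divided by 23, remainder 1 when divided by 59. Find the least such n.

45490

The moduli are pairwise coprime; M = 53·23·59 = 71921.
M/53 = 1357; 1357 ≡ 32 (mod 53); 32·5 ≡ 1, so inverse 5.
M/23 = 3127; 3127 ≡ 22 (mod 23); 22·22 ≡ 1, so inverse 22.
M/59 = 1219; 1219 ≡ 39 (mod 59); 39·56 ≡ 1, so inverse 56.
n ≡ 16·1357·5 + 19·3127·22 + 1·1219·56 = 1483910.
1483910 mod 71921 = 45490.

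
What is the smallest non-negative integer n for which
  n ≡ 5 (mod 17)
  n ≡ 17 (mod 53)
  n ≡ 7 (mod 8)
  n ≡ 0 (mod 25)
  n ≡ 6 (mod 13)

The moduli are pairwise coprime; M = 17·53·8·25·13 = 2342600.
M/17 = 137800; 137800 ≡ 15 (mod 17); 15·8 ≡ 1, so inverse 8.
M/53 = 44200; 44200 ≡ 51 (mod 53); 51·26 ≡ 1, so inverse 26.
M/8 = 292825; 292825 ≡ 1 (mod 8), inverse 1.
M/25 = 93704; 93704 ≡ 4 (mod 25); 4·19 ≡ 1, so inverse 19.
M/13 = 180200; 180200 ≡ 7 (mod 13); 7·2 ≡ 1, so inverse 2.
n ≡ 5·137800·8 + 17·44200·26 + 7·292825·1 + 0·93704·19 + 6·180200·2 = 29260575.
29260575 mod 2342600 = 1149375.

1149375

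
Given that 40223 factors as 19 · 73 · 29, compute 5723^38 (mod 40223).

Mod 19: 5723 ≡ 4; by Fermat, exponent reduces to 38 mod 18 = 2; 4^2 ≡ 16 (mod 19).
Mod 73: 5723 ≡ 29; 29^38 ≡ 35 (mod 73).
Mod 29: 5723 ≡ 10; by Fermat, exponent reduces to 38 mod 28 = 10; 10^10 ≡ 6 (mod 29).
Combine by CRT: x ≡ 16 (mod 19), x ≡ 35 (mod 73), x ≡ 6 (mod 29) ⇒ x ≡ 35 (mod 40223).

35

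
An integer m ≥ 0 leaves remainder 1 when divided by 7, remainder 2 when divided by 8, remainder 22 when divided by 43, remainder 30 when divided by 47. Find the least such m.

The moduli are pairwise coprime; N = 7·8·43·47 = 113176.
N/7 = 16168; 16168 ≡ 5 (mod 7); 5·3 ≡ 1, so inverse 3.
N/8 = 14147; 14147 ≡ 3 (mod 8); 3·3 ≡ 1, so inverse 3.
N/43 = 2632; 2632 ≡ 9 (mod 43); 9·24 ≡ 1, so inverse 24.
N/47 = 2408; 2408 ≡ 11 (mod 47); 11·30 ≡ 1, so inverse 30.
m ≡ 1·16168·3 + 2·14147·3 + 22·2632·24 + 30·2408·30 = 3690282.
3690282 mod 113176 = 68650.

68650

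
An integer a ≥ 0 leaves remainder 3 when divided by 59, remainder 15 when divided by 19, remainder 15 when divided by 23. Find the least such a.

12688

The moduli are pairwise coprime; N = 59·19·23 = 25783.
N/59 = 437; 437 ≡ 24 (mod 59); 24·32 ≡ 1, so inverse 32.
N/19 = 1357; 1357 ≡ 8 (mod 19); 8·12 ≡ 1, so inverse 12.
N/23 = 1121; 1121 ≡ 17 (mod 23); 17·19 ≡ 1, so inverse 19.
a ≡ 3·437·32 + 15·1357·12 + 15·1121·19 = 605697.
605697 mod 25783 = 12688.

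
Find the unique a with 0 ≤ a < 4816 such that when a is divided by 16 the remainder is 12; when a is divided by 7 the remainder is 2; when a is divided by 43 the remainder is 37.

The moduli are pairwise coprime; N = 16·7·43 = 4816.
N/16 = 301; 301 ≡ 13 (mod 16); 13·5 ≡ 1, so inverse 5.
N/7 = 688; 688 ≡ 2 (mod 7); 2·4 ≡ 1, so inverse 4.
N/43 = 112; 112 ≡ 26 (mod 43); 26·5 ≡ 1, so inverse 5.
a ≡ 12·301·5 + 2·688·4 + 37·112·5 = 44284.
44284 mod 4816 = 940.

940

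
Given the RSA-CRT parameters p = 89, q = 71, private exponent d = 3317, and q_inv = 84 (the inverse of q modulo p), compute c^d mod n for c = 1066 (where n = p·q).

d_p = d mod (p−1) = 3317 mod 88 = 61; d_q = d mod (q−1) = 27.
m₁ = c^(d_p) mod p: c ≡ 87 (mod 89), and 87^61 mod 89 = 25.
m₂ = c^(d_q) mod q: c ≡ 1 (mod 71), and 1^27 mod 71 = 1.
h = q_inv·(m₁ − m₂) mod p = 84·(25 − 1) mod 89 = 58.
m = m₂ + h·q = 1 + 58·71 = 4119.

4119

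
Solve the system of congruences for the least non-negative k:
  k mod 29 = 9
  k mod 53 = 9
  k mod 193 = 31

The moduli are pairwise coprime; N = 29·53·193 = 296641.
N/29 = 10229; 10229 ≡ 21 (mod 29); 21·18 ≡ 1, so inverse 18.
N/53 = 5597; 5597 ≡ 32 (mod 53); 32·5 ≡ 1, so inverse 5.
N/193 = 1537; 1537 ≡ 186 (mod 193); 186·55 ≡ 1, so inverse 55.
k ≡ 9·10229·18 + 9·5597·5 + 31·1537·55 = 4529548.
4529548 mod 296641 = 79933.

79933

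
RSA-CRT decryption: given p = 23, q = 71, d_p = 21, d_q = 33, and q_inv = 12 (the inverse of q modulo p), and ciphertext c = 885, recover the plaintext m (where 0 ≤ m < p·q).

849

m₁ = c^(d_p) mod p: c ≡ 11 (mod 23), and 11^21 mod 23 = 21.
m₂ = c^(d_q) mod q: c ≡ 33 (mod 71), and 33^33 mod 71 = 68.
h = q_inv·(m₁ − m₂) mod p = 12·(21 − 68) mod 23 = 11.
m = m₂ + h·q = 68 + 11·71 = 849.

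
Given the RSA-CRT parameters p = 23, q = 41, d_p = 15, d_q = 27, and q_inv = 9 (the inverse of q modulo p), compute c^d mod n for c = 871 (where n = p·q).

264

m₁ = c^(d_p) mod p: c ≡ 20 (mod 23), and 20^15 mod 23 = 11.
m₂ = c^(d_q) mod q: c ≡ 10 (mod 41), and 10^27 mod 41 = 18.
h = q_inv·(m₁ − m₂) mod p = 9·(11 − 18) mod 23 = 6.
m = m₂ + h·q = 18 + 6·41 = 264.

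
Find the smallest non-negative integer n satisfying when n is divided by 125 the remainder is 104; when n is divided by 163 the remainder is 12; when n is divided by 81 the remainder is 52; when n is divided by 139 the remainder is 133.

79871479

The moduli are pairwise coprime; M = 125·163·81·139 = 229402125.
M/125 = 1835217; 1835217 ≡ 92 (mod 125); 92·53 ≡ 1, so inverse 53.
M/163 = 1407375; 1407375 ≡ 33 (mod 163); 33·84 ≡ 1, so inverse 84.
M/81 = 2832125; 2832125 ≡ 41 (mod 81); 41·2 ≡ 1, so inverse 2.
M/139 = 1650375; 1650375 ≡ 28 (mod 139); 28·5 ≡ 1, so inverse 5.
n ≡ 104·1835217·53 + 12·1407375·84 + 52·2832125·2 + 133·1650375·5 = 12926390479.
12926390479 mod 229402125 = 79871479.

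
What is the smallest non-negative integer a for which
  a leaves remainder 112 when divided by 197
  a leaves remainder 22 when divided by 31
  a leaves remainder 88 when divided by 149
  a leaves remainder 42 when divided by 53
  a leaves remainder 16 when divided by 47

From a ≡ 112 (mod 197) write a = 112 + 197t. Substituting into a ≡ 22 (mod 31) gives 197t ≡ 3 (mod 31), and since 11⁻¹ ≡ 17 (mod 31), t ≡ 20. Hence a ≡ 112 + 197·20 = 4052 (mod 6107).
From a ≡ 4052 (mod 6107) write a = 4052 + 6107t. Substituting into a ≡ 88 (mod 149) gives 6107t ≡ 59 (mod 149), and since 147⁻¹ ≡ 74 (mod 149), t ≡ 45. Hence a ≡ 4052 + 6107·45 = 278867 (mod 909943).
From a ≡ 278867 (mod 909943) write a = 278867 + 909943t. Substituting into a ≡ 42 (mod 53) gives 909943t ≡ 8 (mod 53), and since 39⁻¹ ≡ 34 (mod 53), t ≡ 7. Hence a ≡ 278867 + 909943·7 = 6648468 (mod 48226979).
From a ≡ 6648468 (mod 48226979) write a = 6648468 + 48226979t. Substituting into a ≡ 16 (mod 47) gives 48226979t ≡ 27 (mod 47), and since 44⁻¹ ≡ 31 (mod 47), t ≡ 38. Hence a ≡ 6648468 + 48226979·38 = 1839273670 (mod 2266668013).

1839273670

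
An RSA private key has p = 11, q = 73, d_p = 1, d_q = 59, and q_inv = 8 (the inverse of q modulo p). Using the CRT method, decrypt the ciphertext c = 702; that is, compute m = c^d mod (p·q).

m₁ = c^(d_p) mod p: c ≡ 9 (mod 11), and 9^1 mod 11 = 9.
m₂ = c^(d_q) mod q: c ≡ 45 (mod 73), and 45^59 mod 73 = 42.
h = q_inv·(m₁ − m₂) mod p = 8·(9 − 42) mod 11 = 0.
m = m₂ + h·q = 42 + 0·73 = 42.

42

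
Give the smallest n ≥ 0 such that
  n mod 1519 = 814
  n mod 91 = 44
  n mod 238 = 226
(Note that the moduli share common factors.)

368412

Combine the congruences pairwise.
gcd(1519, 91) = 7 and 7 | (44 − 814), so the pair is consistent; merging gives n ≡ 12966 (mod 19747), where 19747 = lcm(1519, 91).
gcd(19747, 238) = 7 and 7 | (226 − 12966), so the pair is consistent; merging gives n ≡ 368412 (mod 671398), where 671398 = lcm(19747, 238).
The solution is unique modulo lcm(1519, 91, 238) = 671398.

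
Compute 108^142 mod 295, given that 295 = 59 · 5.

79

Mod 59: 108 ≡ 49; by Fermat, exponent reduces to 142 mod 58 = 26; 49^26 ≡ 20 (mod 59).
Mod 5: 108 ≡ 3; by Fermat, exponent reduces to 142 mod 4 = 2; 3^2 ≡ 4 (mod 5).
Combine by CRT: x ≡ 20 (mod 59), x ≡ 4 (mod 5) ⇒ x ≡ 79 (mod 295).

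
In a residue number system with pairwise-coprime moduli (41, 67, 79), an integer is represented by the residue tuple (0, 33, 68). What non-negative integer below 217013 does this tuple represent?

From x ≡ 0 (mod 41) write x = 0 + 41t. Substituting into x ≡ 33 (mod 67) gives 41t ≡ 33 (mod 67), and since 41⁻¹ ≡ 18 (mod 67), t ≡ 58. Hence x ≡ 0 + 41·58 = 2378 (mod 2747).
From x ≡ 2378 (mod 2747) write x = 2378 + 2747t. Substituting into x ≡ 68 (mod 79) gives 2747t ≡ 60 (mod 79), and since 61⁻¹ ≡ 57 (mod 79), t ≡ 23. Hence x ≡ 2378 + 2747·23 = 65559 (mod 217013).

65559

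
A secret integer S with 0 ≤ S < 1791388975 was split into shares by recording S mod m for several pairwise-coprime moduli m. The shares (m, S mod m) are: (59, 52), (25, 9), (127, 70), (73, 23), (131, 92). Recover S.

The moduli are pairwise coprime; N = 59·25·127·73·131 = 1791388975.
N/59 = 30362525; 30362525 ≡ 4 (mod 59); 4·15 ≡ 1, so inverse 15.
N/25 = 71655559; 71655559 ≡ 9 (mod 25); 9·14 ≡ 1, so inverse 14.
N/127 = 14105425; 14105425 ≡ 43 (mod 127); 43·65 ≡ 1, so inverse 65.
N/73 = 24539575; 24539575 ≡ 41 (mod 73); 41·57 ≡ 1, so inverse 57.
N/131 = 13674725; 13674725 ≡ 28 (mod 131); 28·117 ≡ 1, so inverse 117.
S ≡ 52·30362525·15 + 9·71655559·14 + 70·14105425·65 + 23·24539575·57 + 92·13674725·117 = 276257176409.
276257176409 mod 1791388975 = 383274259.

383274259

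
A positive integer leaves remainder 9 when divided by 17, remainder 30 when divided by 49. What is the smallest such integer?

128

Combine the congruences pairwise.
From N ≡ 9 (mod 17) write N = 9 + 17t. Substituting into N ≡ 30 (mod 49) gives 17t ≡ 21 (mod 49), and since 17⁻¹ ≡ 26 (mod 49), t ≡ 7. Hence N ≡ 9 + 17·7 = 128 (mod 833).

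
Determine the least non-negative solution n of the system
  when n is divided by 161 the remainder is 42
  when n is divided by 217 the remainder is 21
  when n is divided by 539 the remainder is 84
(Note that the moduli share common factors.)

gcd(161, 217) = 7 and 7 | (21 − 42), so the pair is consistent; merging gives n ≡ 1974 (mod 4991), where 4991 = lcm(161, 217).
gcd(4991, 539) = 7 and 7 | (84 − 1974), so the pair is consistent; merging gives n ≡ 126749 (mod 384307), where 384307 = lcm(4991, 539).
The solution is unique modulo lcm(161, 217, 539) = 384307.

126749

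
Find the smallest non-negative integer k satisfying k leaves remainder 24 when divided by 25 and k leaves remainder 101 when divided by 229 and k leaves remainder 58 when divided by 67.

From k ≡ 24 (mod 25) write k = 24 + 25t. Substituting into k ≡ 101 (mod 229) gives 25t ≡ 77 (mod 229), and since 25⁻¹ ≡ 55 (mod 229), t ≡ 113. Hence k ≡ 24 + 25·113 = 2849 (mod 5725).
From k ≡ 2849 (mod 5725) write k = 2849 + 5725t. Substituting into k ≡ 58 (mod 67) gives 5725t ≡ 23 (mod 67), and since 30⁻¹ ≡ 38 (mod 67), t ≡ 3. Hence k ≡ 2849 + 5725·3 = 20024 (mod 383575).

20024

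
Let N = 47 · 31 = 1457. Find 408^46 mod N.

Mod 47: 408 ≡ 32; since 46 | 46, by Fermat 32^46 ≡ 1 (mod 47).
Mod 31: 408 ≡ 5; by Fermat, exponent reduces to 46 mod 30 = 16; 5^16 ≡ 5 (mod 31).
Combine by CRT: x ≡ 1 (mod 47), x ≡ 5 (mod 31) ⇒ x ≡ 377 (mod 1457).

377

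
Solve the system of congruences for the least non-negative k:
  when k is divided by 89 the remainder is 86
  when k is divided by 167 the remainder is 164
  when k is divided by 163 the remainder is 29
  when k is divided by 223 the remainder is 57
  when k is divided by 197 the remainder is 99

The moduli are pairwise coprime; N = 89·167·163·223·197 = 106430271839.
N/89 = 1195845751; 1195845751 ≡ 10 (mod 89); 10·9 ≡ 1, so inverse 9.
N/167 = 637307017; 637307017 ≡ 114 (mod 167); 114·63 ≡ 1, so inverse 63.
N/163 = 652946453; 652946453 ≡ 75 (mod 163); 75·50 ≡ 1, so inverse 50.
N/223 = 477265793; 477265793 ≡ 78 (mod 223); 78·203 ≡ 1, so inverse 203.
N/197 = 540255187; 540255187 ≡ 23 (mod 197); 23·60 ≡ 1, so inverse 60.
k ≡ 86·1195845751·9 + 164·637307017·63 + 29·652946453·50 + 57·477265793·203 + 99·540255187·60 = 17188571369351.
17188571369351 mod 106430271839 = 53297603272.

53297603272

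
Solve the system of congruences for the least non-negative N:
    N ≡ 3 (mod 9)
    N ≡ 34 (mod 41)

75

Combine the congruences pairwise.
From N ≡ 3 (mod 9) write N = 3 + 9t. Substituting into N ≡ 34 (mod 41) gives 9t ≡ 31 (mod 41), and since 9⁻¹ ≡ 32 (mod 41), t ≡ 8. Hence N ≡ 3 + 9·8 = 75 (mod 369).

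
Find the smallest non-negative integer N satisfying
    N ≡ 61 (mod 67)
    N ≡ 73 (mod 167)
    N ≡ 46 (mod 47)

205483

Combine the congruences pairwise.
From N ≡ 61 (mod 67) write N = 61 + 67t. Substituting into N ≡ 73 (mod 167) gives 67t ≡ 12 (mod 167), and since 67⁻¹ ≡ 5 (mod 167), t ≡ 60. Hence N ≡ 61 + 67·60 = 4081 (mod 11189).
From N ≡ 4081 (mod 11189) write N = 4081 + 11189t. Substituting into N ≡ 46 (mod 47) gives 11189t ≡ 7 (mod 47), and since 3⁻¹ ≡ 16 (mod 47), t ≡ 18. Hence N ≡ 4081 + 11189·18 = 205483 (mod 525883).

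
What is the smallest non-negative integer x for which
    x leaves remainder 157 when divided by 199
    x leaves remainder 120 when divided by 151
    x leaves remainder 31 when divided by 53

From x ≡ 157 (mod 199) write x = 157 + 199t. Substituting into x ≡ 120 (mod 151) gives 199t ≡ 114 (mod 151), and since 48⁻¹ ≡ 129 (mod 151), t ≡ 59. Hence x ≡ 157 + 199·59 = 11898 (mod 30049).
From x ≡ 11898 (mod 30049) write x = 11898 + 30049t. Substituting into x ≡ 31 (mod 53) gives 30049t ≡ 5 (mod 53), and since 51⁻¹ ≡ 26 (mod 53), t ≡ 24. Hence x ≡ 11898 + 30049·24 = 733074 (mod 1592597).

733074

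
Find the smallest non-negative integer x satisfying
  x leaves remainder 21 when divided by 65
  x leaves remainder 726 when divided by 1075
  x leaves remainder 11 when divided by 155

60926

Combine the congruences pairwise.
gcd(65, 1075) = 5 and 5 | (726 − 21), so the pair is consistent; merging gives x ≡ 5026 (mod 13975), where 13975 = lcm(65, 1075).
gcd(13975, 155) = 5 and 5 | (11 − 5026), so the pair is consistent; merging gives x ≡ 60926 (mod 433225), where 433225 = lcm(13975, 155).
The solution is unique modulo lcm(65, 1075, 155) = 433225.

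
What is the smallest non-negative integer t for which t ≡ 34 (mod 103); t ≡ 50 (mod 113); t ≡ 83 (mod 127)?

1468711

The moduli are pairwise coprime; N = 103·113·127 = 1478153.
N/103 = 14351; 14351 ≡ 34 (mod 103); 34·100 ≡ 1, so inverse 100.
N/113 = 13081; 13081 ≡ 86 (mod 113); 86·46 ≡ 1, so inverse 46.
N/127 = 11639; 11639 ≡ 82 (mod 127); 82·79 ≡ 1, so inverse 79.
t ≡ 34·14351·100 + 50·13081·46 + 83·11639·79 = 155196623.
155196623 mod 1478153 = 1468711.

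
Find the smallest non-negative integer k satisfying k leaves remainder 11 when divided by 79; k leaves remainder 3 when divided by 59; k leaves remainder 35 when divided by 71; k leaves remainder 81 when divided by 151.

From k ≡ 11 (mod 79) write k = 11 + 79t. Substituting into k ≡ 3 (mod 59) gives 79t ≡ 51 (mod 59), and since 20⁻¹ ≡ 3 (mod 59), t ≡ 35. Hence k ≡ 11 + 79·35 = 2776 (mod 4661).
From k ≡ 2776 (mod 4661) write k = 2776 + 4661t. Substituting into k ≡ 35 (mod 71) gives 4661t ≡ 28 (mod 71), and since 46⁻¹ ≡ 17 (mod 71), t ≡ 50. Hence k ≡ 2776 + 4661·50 = 235826 (mod 330931).
From k ≡ 235826 (mod 330931) write k = 235826 + 330931t. Substituting into k ≡ 81 (mod 151) gives 330931t ≡ 117 (mod 151), and since 90⁻¹ ≡ 99 (mod 151), t ≡ 107. Hence k ≡ 235826 + 330931·107 = 35645443 (mod 49970581).

35645443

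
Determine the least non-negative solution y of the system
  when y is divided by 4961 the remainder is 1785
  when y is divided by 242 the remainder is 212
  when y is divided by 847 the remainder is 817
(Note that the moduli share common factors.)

Combine the congruences pairwise.
gcd(4961, 242) = 121 and 121 | (212 − 1785), so the pair is consistent; merging gives y ≡ 6746 (mod 9922), where 9922 = lcm(4961, 242).
gcd(9922, 847) = 121 and 121 | (817 − 6746), so the pair is consistent; merging gives y ≡ 6746 (mod 69454), where 69454 = lcm(9922, 847).
The solution is unique modulo lcm(4961, 242, 847) = 69454.

6746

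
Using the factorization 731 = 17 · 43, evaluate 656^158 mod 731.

365

Mod 17: 656 ≡ 10; by Fermat, exponent reduces to 158 mod 16 = 14; 10^14 ≡ 8 (mod 17).
Mod 43: 656 ≡ 11; by Fermat, exponent reduces to 158 mod 42 = 32; 11^32 ≡ 21 (mod 43).
Combine by CRT: x ≡ 8 (mod 17), x ≡ 21 (mod 43) ⇒ x ≡ 365 (mod 731).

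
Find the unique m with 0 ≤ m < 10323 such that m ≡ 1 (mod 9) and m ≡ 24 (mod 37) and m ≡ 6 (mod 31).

4501

The moduli are pairwise coprime; N = 9·37·31 = 10323.
N/9 = 1147; 1147 ≡ 4 (mod 9); 4·7 ≡ 1, so inverse 7.
N/37 = 279; 279 ≡ 20 (mod 37); 20·13 ≡ 1, so inverse 13.
N/31 = 333; 333 ≡ 23 (mod 31); 23·27 ≡ 1, so inverse 27.
m ≡ 1·1147·7 + 24·279·13 + 6·333·27 = 149023.
149023 mod 10323 = 4501.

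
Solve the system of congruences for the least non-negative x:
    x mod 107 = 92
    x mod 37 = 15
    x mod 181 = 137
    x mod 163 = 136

100872523

Combine the congruences pairwise.
From x ≡ 92 (mod 107) write x = 92 + 107t. Substituting into x ≡ 15 (mod 37) gives 107t ≡ 34 (mod 37), and since 33⁻¹ ≡ 9 (mod 37), t ≡ 10. Hence x ≡ 92 + 107·10 = 1162 (mod 3959).
From x ≡ 1162 (mod 3959) write x = 1162 + 3959t. Substituting into x ≡ 137 (mod 181) gives 3959t ≡ 61 (mod 181), and since 158⁻¹ ≡ 118 (mod 181), t ≡ 139. Hence x ≡ 1162 + 3959·139 = 551463 (mod 716579).
From x ≡ 551463 (mod 716579) write x = 551463 + 716579t. Substituting into x ≡ 136 (mod 163) gives 716579t ≡ 102 (mod 163), and since 31⁻¹ ≡ 142 (mod 163), t ≡ 140. Hence x ≡ 551463 + 716579·140 = 100872523 (mod 116802377).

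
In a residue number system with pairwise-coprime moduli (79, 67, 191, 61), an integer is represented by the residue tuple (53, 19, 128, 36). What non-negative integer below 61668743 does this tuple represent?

41353156

The moduli are pairwise coprime; N = 79·67·191·61 = 61668743.
N/79 = 780617; 780617 ≡ 18 (mod 79); 18·22 ≡ 1, so inverse 22.
N/67 = 920429; 920429 ≡ 50 (mod 67); 50·63 ≡ 1, so inverse 63.
N/191 = 322873; 322873 ≡ 83 (mod 191); 83·168 ≡ 1, so inverse 168.
N/61 = 1010963; 1010963 ≡ 10 (mod 61); 10·55 ≡ 1, so inverse 55.
x ≡ 53·780617·22 + 19·920429·63 + 128·322873·168 + 36·1010963·55 = 10956720667.
10956720667 mod 61668743 = 41353156.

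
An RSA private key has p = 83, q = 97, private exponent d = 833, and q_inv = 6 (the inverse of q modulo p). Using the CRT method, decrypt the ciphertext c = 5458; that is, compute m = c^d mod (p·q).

d_p = d mod (p−1) = 833 mod 82 = 13; d_q = d mod (q−1) = 65.
m₁ = c^(d_p) mod p: c ≡ 63 (mod 83), and 63^13 mod 83 = 7.
m₂ = c^(d_q) mod q: c ≡ 26 (mod 97), and 26^65 mod 97 = 37.
h = q_inv·(m₁ − m₂) mod p = 6·(7 − 37) mod 83 = 69.
m = m₂ + h·q = 37 + 69·97 = 6730.

6730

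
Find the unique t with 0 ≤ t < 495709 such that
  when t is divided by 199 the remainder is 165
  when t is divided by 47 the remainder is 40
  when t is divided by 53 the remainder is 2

From t ≡ 165 (mod 199) write t = 165 + 199s. Substituting into t ≡ 40 (mod 47) gives 199s ≡ 16 (mod 47), and since 11⁻¹ ≡ 30 (mod 47), s ≡ 10. Hence t ≡ 165 + 199·10 = 2155 (mod 9353).
From t ≡ 2155 (mod 9353) write t = 2155 + 9353s. Substituting into t ≡ 2 (mod 53) gives 9353s ≡ 20 (mod 53), and since 25⁻¹ ≡ 17 (mod 53), s ≡ 22. Hence t ≡ 2155 + 9353·22 = 207921 (mod 495709).

207921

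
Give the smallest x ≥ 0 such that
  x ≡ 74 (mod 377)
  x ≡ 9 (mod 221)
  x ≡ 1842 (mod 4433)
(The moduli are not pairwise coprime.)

gcd(377, 221) = 13 and 13 | (9 − 74), so the pair is consistent; merging gives x ≡ 451 (mod 6409), where 6409 = lcm(377, 221).
gcd(6409, 4433) = 13 and 13 | (1842 − 451), so the pair is consistent; merging gives x ≡ 2089785 (mod 2185469), where 2185469 = lcm(6409, 4433).
The solution is unique modulo lcm(377, 221, 4433) = 2185469.

2089785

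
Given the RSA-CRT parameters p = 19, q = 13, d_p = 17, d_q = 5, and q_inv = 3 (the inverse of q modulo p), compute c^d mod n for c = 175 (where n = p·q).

m₁ = c^(d_p) mod p: c ≡ 4 (mod 19), and 4^17 mod 19 = 5.
m₂ = c^(d_q) mod q: c ≡ 6 (mod 13), and 6^5 mod 13 = 2.
h = q_inv·(m₁ − m₂) mod p = 3·(5 − 2) mod 19 = 9.
m = m₂ + h·q = 2 + 9·13 = 119.

119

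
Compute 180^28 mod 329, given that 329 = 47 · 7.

9

Mod 47: 180 ≡ 39; 39^28 ≡ 9 (mod 47).
Mod 7: 180 ≡ 5; by Fermat, exponent reduces to 28 mod 6 = 4; 5^4 ≡ 2 (mod 7).
Combine by CRT: x ≡ 9 (mod 47), x ≡ 2 (mod 7) ⇒ x ≡ 9 (mod 329).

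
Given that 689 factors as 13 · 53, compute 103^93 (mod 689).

376

Mod 13: 103 ≡ 12; by Fermat, exponent reduces to 93 mod 12 = 9; 12^9 ≡ 12 (mod 13).
Mod 53: 103 ≡ 50; by Fermat, exponent reduces to 93 mod 52 = 41; 50^41 ≡ 5 (mod 53).
Combine by CRT: x ≡ 12 (mod 13), x ≡ 5 (mod 53) ⇒ x ≡ 376 (mod 689).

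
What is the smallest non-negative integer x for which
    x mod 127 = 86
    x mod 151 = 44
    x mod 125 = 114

954364

The moduli are pairwise coprime; N = 127·151·125 = 2397125.
N/127 = 18875; 18875 ≡ 79 (mod 127); 79·82 ≡ 1, so inverse 82.
N/151 = 15875; 15875 ≡ 20 (mod 151); 20·68 ≡ 1, so inverse 68.
N/125 = 19177; 19177 ≡ 52 (mod 125); 52·113 ≡ 1, so inverse 113.
x ≡ 86·18875·82 + 44·15875·68 + 114·19177·113 = 427642614.
427642614 mod 2397125 = 954364.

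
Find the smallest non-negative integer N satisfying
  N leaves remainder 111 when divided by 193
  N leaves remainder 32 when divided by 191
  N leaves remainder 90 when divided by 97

1632891

From N ≡ 111 (mod 193) write N = 111 + 193t. Substituting into N ≡ 32 (mod 191) gives 193t ≡ 112 (mod 191), and since 2⁻¹ ≡ 96 (mod 191), t ≡ 56. Hence N ≡ 111 + 193·56 = 10919 (mod 36863).
From N ≡ 10919 (mod 36863) write N = 10919 + 36863t. Substituting into N ≡ 90 (mod 97) gives 36863t ≡ 35 (mod 97), and since 3⁻¹ ≡ 65 (mod 97), t ≡ 44. Hence N ≡ 10919 + 36863·44 = 1632891 (mod 3575711).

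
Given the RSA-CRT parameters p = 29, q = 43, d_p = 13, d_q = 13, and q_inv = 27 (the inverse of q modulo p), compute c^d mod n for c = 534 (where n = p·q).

m₁ = c^(d_p) mod p: c ≡ 12 (mod 29), and 12^13 mod 29 = 12.
m₂ = c^(d_q) mod q: c ≡ 18 (mod 43), and 18^13 mod 43 = 29.
h = q_inv·(m₁ − m₂) mod p = 27·(12 − 29) mod 29 = 5.
m = m₂ + h·q = 29 + 5·43 = 244.

244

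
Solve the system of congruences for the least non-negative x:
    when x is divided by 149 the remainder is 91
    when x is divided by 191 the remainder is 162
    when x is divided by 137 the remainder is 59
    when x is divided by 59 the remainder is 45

From x ≡ 91 (mod 149) write x = 91 + 149t. Substituting into x ≡ 162 (mod 191) gives 149t ≡ 71 (mod 191), and since 149⁻¹ ≡ 50 (mod 191), t ≡ 112. Hence x ≡ 91 + 149·112 = 16779 (mod 28459).
From x ≡ 16779 (mod 28459) write x = 16779 + 28459t. Substituting into x ≡ 59 (mod 137) gives 28459t ≡ 131 (mod 137), and since 100⁻¹ ≡ 37 (mod 137), t ≡ 52. Hence x ≡ 16779 + 28459·52 = 1496647 (mod 3898883).
From x ≡ 1496647 (mod 3898883) write x = 1496647 + 3898883t. Substituting into x ≡ 45 (mod 59) gives 3898883t ≡ 51 (mod 59), and since 45⁻¹ ≡ 21 (mod 59), t ≡ 9. Hence x ≡ 1496647 + 3898883·9 = 36586594 (mod 230034097).

36586594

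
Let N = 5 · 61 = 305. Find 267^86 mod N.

Mod 5: 267 ≡ 2; by Fermat, exponent reduces to 86 mod 4 = 2; 2^2 ≡ 4 (mod 5).
Mod 61: 267 ≡ 23; by Fermat, exponent reduces to 86 mod 60 = 26; 23^26 ≡ 52 (mod 61).
Combine by CRT: x ≡ 4 (mod 5), x ≡ 52 (mod 61) ⇒ x ≡ 174 (mod 305).

174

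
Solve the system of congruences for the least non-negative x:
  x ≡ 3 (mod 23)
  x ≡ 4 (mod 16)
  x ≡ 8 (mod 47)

15988

The moduli are pairwise coprime; N = 23·16·47 = 17296.
N/23 = 752; 752 ≡ 16 (mod 23); 16·13 ≡ 1, so inverse 13.
N/16 = 1081; 1081 ≡ 9 (mod 16); 9·9 ≡ 1, so inverse 9.
N/47 = 368; 368 ≡ 39 (mod 47); 39·41 ≡ 1, so inverse 41.
x ≡ 3·752·13 + 4·1081·9 + 8·368·41 = 188948.
188948 mod 17296 = 15988.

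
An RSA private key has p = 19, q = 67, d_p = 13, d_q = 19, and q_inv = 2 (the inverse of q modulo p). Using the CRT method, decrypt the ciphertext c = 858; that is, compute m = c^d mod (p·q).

888

m₁ = c^(d_p) mod p: c ≡ 3 (mod 19), and 3^13 mod 19 = 14.
m₂ = c^(d_q) mod q: c ≡ 54 (mod 67), and 54^19 mod 67 = 17.
h = q_inv·(m₁ − m₂) mod p = 2·(14 − 17) mod 19 = 13.
m = m₂ + h·q = 17 + 13·67 = 888.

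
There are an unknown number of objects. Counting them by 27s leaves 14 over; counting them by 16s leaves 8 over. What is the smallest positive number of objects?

392

Combine the congruences pairwise.
From N ≡ 14 (mod 27) write N = 14 + 27t. Substituting into N ≡ 8 (mod 16) gives 27t ≡ 10 (mod 16), and since 11⁻¹ ≡ 3 (mod 16), t ≡ 14. Hence N ≡ 14 + 27·14 = 392 (mod 432).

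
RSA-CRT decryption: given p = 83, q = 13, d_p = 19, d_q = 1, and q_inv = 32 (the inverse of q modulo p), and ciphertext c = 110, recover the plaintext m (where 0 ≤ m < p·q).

929

m₁ = c^(d_p) mod p: c ≡ 27 (mod 83), and 27^19 mod 83 = 16.
m₂ = c^(d_q) mod q: c ≡ 6 (mod 13), and 6^1 mod 13 = 6.
h = q_inv·(m₁ − m₂) mod p = 32·(16 − 6) mod 83 = 71.
m = m₂ + h·q = 6 + 71·13 = 929.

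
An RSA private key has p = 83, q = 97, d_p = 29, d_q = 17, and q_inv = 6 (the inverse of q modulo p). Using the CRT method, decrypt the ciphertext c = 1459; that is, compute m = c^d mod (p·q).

916

m₁ = c^(d_p) mod p: c ≡ 48 (mod 83), and 48^29 mod 83 = 3.
m₂ = c^(d_q) mod q: c ≡ 4 (mod 97), and 4^17 mod 97 = 43.
h = q_inv·(m₁ − m₂) mod p = 6·(3 − 43) mod 83 = 9.
m = m₂ + h·q = 43 + 9·97 = 916.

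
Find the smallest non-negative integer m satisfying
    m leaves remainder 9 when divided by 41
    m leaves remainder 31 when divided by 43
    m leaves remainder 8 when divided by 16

10136

From m ≡ 9 (mod 41) write m = 9 + 41t. Substituting into m ≡ 31 (mod 43) gives 41t ≡ 22 (mod 43), and since 41⁻¹ ≡ 21 (mod 43), t ≡ 32. Hence m ≡ 9 + 41·32 = 1321 (mod 1763).
From m ≡ 1321 (mod 1763) write m = 1321 + 1763t. Substituting into m ≡ 8 (mod 16) gives 1763t ≡ 15 (mod 16), and since 3⁻¹ ≡ 11 (mod 16), t ≡ 5. Hence m ≡ 1321 + 1763·5 = 10136 (mod 28208).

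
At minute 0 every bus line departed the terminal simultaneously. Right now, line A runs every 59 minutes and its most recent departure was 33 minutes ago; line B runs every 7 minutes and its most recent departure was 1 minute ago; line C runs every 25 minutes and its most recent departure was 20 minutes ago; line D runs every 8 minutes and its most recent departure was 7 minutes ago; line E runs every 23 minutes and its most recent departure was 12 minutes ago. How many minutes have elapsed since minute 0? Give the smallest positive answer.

From t ≡ 33 (mod 59) write t = 33 + 59s. Substituting into t ≡ 1 (mod 7) gives 59s ≡ 3 (mod 7), and since 3⁻¹ ≡ 5 (mod 7), s ≡ 1. Hence t ≡ 33 + 59·1 = 92 (mod 413).
From t ≡ 92 (mod 413) write t = 92 + 413s. Substituting into t ≡ 20 (mod 25) gives 413s ≡ 3 (mod 25), and since 13⁻¹ ≡ 2 (mod 25), s ≡ 6. Hence t ≡ 92 + 413·6 = 2570 (mod 10325).
From t ≡ 2570 (mod 10325) write t = 2570 + 10325s. Substituting into t ≡ 7 (mod 8) gives 10325s ≡ 5 (mod 8), and since 5⁻¹ ≡ 5 (mod 8), s ≡ 1. Hence t ≡ 2570 + 10325·1 = 12895 (mod 82600).
From t ≡ 12895 (mod 82600) write t = 12895 + 82600s. Substituting into t ≡ 12 (mod 23) gives 82600s ≡ 20 (mod 23), and since 7⁻¹ ≡ 10 (mod 23), s ≡ 16. Hence t ≡ 12895 + 82600·16 = 1334495 (mod 1899800).

1334495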